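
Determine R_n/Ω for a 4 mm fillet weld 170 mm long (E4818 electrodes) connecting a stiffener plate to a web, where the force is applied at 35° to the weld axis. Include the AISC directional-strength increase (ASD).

R_n/Ω ≈ 84.3 kN

E48XX → F_EXX = 480 MPa.
t_e = 0.707 × 4 = 2.828 mm; A_we = 2.828 × 170 = 480.8 mm².
Directional factor: 1.0 + 0.5 sin^1.5(35°) = 1.217.
F_nw = 0.6 × 480 × 1.217 = 350.6 MPa.
R_n/Ω = (350.6 × 480.8) / 2.0 × 10⁻³ = 84.27 kN.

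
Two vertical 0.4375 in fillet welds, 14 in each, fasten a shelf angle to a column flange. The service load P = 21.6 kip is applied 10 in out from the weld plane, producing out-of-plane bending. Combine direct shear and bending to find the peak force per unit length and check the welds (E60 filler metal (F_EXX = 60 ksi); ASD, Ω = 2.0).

f_max ≈ 3.39 kip/in; adequate

L_w = 2 × 14 = 28 in; section modulus (unit throat) S = 2 × L²/6 = 65.33 in².
Direct shear f_v = P/L_w = 21.6/28 = 0.7714 kip/in.
Moment M = P × e = 21.6 × 10 = 216 kip·in; bending f_b = M/S = 3.306 kip/in.
f_max = √(f_v² + f_b²) = √(0.7714² + 3.306²) = 3.395 kip/in.
r_n/Ω = (1/2.0) × 0.6 × 60 × (0.707 × 0.4375) = 5.568 kip/in → adequate.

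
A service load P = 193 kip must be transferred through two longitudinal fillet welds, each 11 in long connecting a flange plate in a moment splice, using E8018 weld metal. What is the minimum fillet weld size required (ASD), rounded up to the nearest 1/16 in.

E80XX → F_EXX = 80 ksi.
Total weld length L = 22 in.
Required throat t_e = P × Ω / (0.6 F_EXX × L) = 193 × 2.0 / (0.6 × 80 × 22) = 0.3655 in.
Required leg w = t_e / 0.707 = 0.517 in → use 9/16 in.

w = 9/16 in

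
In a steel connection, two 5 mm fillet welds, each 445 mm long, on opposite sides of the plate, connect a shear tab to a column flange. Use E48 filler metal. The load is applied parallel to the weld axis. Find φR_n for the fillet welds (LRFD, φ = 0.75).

E48XX → F_EXX = 480 MPa.
Effective throat t_e = 0.707 × 5 = 3.535 mm.
Total length L = 890 mm; A_we = 3.535 × 890 = 3146 mm².
F_nw = 0.6 F_EXX = 0.6 × 480 = 288 MPa.
φR_n = 0.75 × 288 × 3146 × 10⁻³ = 679.6 kN.

φR_n ≈ 680 kN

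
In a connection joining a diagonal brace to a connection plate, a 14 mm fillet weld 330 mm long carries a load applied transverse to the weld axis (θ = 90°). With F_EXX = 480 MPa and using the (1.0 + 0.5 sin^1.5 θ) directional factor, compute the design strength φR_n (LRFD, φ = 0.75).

φR_n ≈ 1060 kN

t_e = 0.707 × 14 = 9.898 mm; A_we = 9.898 × 330 = 3266 mm².
Directional factor: 1.0 + 0.5 sin^1.5(90°) = 1.5.
F_nw = 0.6 × 480 × 1.5 = 432 MPa.
φR_n = 0.75 × 432 × 3266 × 10⁻³ = 1058 kN.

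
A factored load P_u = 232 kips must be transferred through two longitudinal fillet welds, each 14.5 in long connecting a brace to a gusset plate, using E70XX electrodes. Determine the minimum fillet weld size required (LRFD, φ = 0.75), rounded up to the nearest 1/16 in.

E70XX → F_EXX = 70 ksi.
Total weld length L = 29 in.
Required throat t_e = P_u / (φ × 0.6 F_EXX × L) = 232 / (0.75 × 0.6 × 70 × 29) = 0.254 in.
Required leg w = t_e / 0.707 = 0.3592 in → use 3/8 in.

w = 3/8 in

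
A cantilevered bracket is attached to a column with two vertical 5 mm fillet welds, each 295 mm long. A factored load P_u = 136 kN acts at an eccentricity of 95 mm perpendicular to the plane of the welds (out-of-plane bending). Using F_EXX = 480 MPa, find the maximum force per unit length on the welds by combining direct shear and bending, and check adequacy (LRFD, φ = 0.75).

f_max ≈ 502 N/mm; adequate

L_w = 2 × 295 = 590 mm; section modulus (unit throat) S = 2 × L²/6 = 29010 mm².
Direct shear f_v = P/L_w = 136×10³/590 = 230.5 N/mm.
Moment M = P × e = 136×10³ × 95 = 12920000 N·mm; bending f_b = M/S = 445.4 N/mm.
f_max = √(f_v² + f_b²) = √(230.5² + 445.4²) = 501.5 N/mm.
φr_n = 0.75 × 0.6 × 480 × (0.707 × 5) = 763.6 N/mm → adequate.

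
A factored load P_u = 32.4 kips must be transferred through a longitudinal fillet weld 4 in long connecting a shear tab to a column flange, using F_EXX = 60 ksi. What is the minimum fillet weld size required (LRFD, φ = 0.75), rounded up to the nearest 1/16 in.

Total weld length L = 4 in.
Required throat t_e = P_u / (φ × 0.6 F_EXX × L) = 32.4 / (0.75 × 0.6 × 60 × 4) = 0.3 in.
Required leg w = t_e / 0.707 = 0.4243 in → use 7/16 in.

w = 7/16 in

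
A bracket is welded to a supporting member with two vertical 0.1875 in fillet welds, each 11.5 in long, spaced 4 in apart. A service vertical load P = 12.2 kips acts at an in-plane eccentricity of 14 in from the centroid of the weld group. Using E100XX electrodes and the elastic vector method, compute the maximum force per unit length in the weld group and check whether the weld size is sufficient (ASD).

E100XX → F_EXX = 100 ksi.
Total weld length L_w = 23 in. Treat welds as unit-width lines.
Polar moment about centroid: J = 2[d³/12 + d(b/2)²] = 2[11.5³/12 + 11.5×2²] = 345.5 in³.
Direct shear f_v = P/L_w = 12.2 / 23 = 0.5304 kip/in (vertical).
Torsion M = P·e = 12.2 × 14 = 170.8 kip·in.
Critical point at (x, y) = (2, 5.75) from centroid. f_tx = M·y/J = 2.843 kip/in; f_ty = M·x/J = 0.9888 kip/in.
Resultant f_max = √[f_tx² + (f_v + f_ty)²] = √[2.843² + (0.5304 + 0.9888)²] = 3.223 kip/in.
Capacity per unit length: r_n/Ω = (1/2.0) × 0.6 × 100 × (0.707 × 0.1875) = 3.977 kip/in.
3.223 ≤ 3.977 → adequate.

f_max ≈ 3.22 kip/in; adequate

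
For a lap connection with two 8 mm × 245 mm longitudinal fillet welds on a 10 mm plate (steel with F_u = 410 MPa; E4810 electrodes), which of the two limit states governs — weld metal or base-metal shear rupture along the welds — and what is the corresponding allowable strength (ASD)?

R_n/Ω ≈ 399 kN (weld metal governs)

E48XX → F_EXX = 480 MPa.
t_e = 0.707 × 8 = 5.656 mm; L = 490 mm.
Weld metal: R_n/Ω = (1/2.0) × 0.6 × 480 × 5.656 × 490 × 10⁻³ = 399.1 kN.
Base metal (shear rupture): R_n/Ω = (1/2.0) × 0.6 × 410 × 10 × 490 × 10⁻³ = 602.7 kN.
Governing: weld metal.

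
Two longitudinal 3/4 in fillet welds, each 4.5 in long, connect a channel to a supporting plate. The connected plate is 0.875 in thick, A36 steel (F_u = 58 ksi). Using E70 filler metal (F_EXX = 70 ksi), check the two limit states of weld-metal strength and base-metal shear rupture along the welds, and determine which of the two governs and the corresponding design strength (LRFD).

φR_n ≈ 150 kip (weld metal governs)

t_e = 0.707 × 0.75 = 0.5302 in; L = 9 in.
Weld metal: φR_n = 0.75 × 0.6 × 70 × 0.5302 × 9 = 150.3 kip.
Base metal (shear rupture): φR_n = 0.75 × 0.6 × 58 × 0.875 × 9 = 205.5 kip.
Governing: weld metal.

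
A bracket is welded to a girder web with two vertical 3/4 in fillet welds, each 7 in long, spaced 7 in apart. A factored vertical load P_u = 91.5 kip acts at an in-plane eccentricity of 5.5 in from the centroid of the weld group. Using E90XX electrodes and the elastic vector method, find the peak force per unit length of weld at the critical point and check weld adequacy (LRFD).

f_max ≈ 16.2 kip/in; adequate

E90XX → F_EXX = 90 ksi.
Total weld length L_w = 14 in. Treat welds as unit-width lines.
Polar moment about centroid: J = 2[d³/12 + d(b/2)²] = 2[7³/12 + 7×3.5²] = 228.7 in³.
Direct shear f_v = P/L_w = 91.5 / 14 = 6.536 kip/in (vertical).
Torsion M = P·e = 91.5 × 5.5 = 503.25 kip·in.
Critical point at (x, y) = (3.5, 3.5) from centroid. f_tx = M·y/J = 7.703 kip/in; f_ty = M·x/J = 7.703 kip/in.
Resultant f_max = √[f_tx² + (f_v + f_ty)²] = √[7.703² + (6.536 + 7.703)²] = 16.19 kip/in.
Capacity per unit length: φr_n = 0.75 × 0.6 × 90 × (0.707 × 0.75) = 21.48 kip/in.
16.19 ≤ 21.48 → adequate.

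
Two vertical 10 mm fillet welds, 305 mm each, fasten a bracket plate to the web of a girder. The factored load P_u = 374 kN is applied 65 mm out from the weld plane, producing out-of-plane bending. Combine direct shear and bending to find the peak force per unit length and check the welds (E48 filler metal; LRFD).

f_max ≈ 995 N/mm; adequate

E48XX → F_EXX = 480 MPa.
L_w = 2 × 305 = 610 mm; section modulus (unit throat) S = 2 × L²/6 = 31010 mm².
Direct shear f_v = P/L_w = 374×10³/610 = 613.1 N/mm.
Moment M = P × e = 374×10³ × 65 = 24310000 N·mm; bending f_b = M/S = 784 N/mm.
f_max = √(f_v² + f_b²) = √(613.1² + 784²) = 995.3 N/mm.
φr_n = 0.75 × 0.6 × 480 × (0.707 × 10) = 1527 N/mm → adequate.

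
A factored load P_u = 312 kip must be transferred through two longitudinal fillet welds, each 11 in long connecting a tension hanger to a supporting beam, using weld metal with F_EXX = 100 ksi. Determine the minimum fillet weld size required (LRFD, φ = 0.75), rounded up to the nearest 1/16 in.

Total weld length L = 22 in.
Required throat t_e = P_u / (φ × 0.6 F_EXX × L) = 312 / (0.75 × 0.6 × 100 × 22) = 0.3152 in.
Required leg w = t_e / 0.707 = 0.4458 in → use 1/2 in.

w = 1/2 in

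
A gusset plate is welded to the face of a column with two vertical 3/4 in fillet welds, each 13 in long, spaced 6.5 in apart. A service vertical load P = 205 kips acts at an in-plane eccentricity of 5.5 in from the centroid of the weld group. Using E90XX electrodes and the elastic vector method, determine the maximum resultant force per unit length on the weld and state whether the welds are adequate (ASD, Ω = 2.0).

f_max ≈ 17.8 kip/in; NOT adequate

E90XX → F_EXX = 90 ksi.
Total weld length L_w = 26 in. Treat welds as unit-width lines.
Polar moment about centroid: J = 2[d³/12 + d(b/2)²] = 2[13³/12 + 13×3.25²] = 640.8 in³.
Direct shear f_v = P/L_w = 205 / 26 = 7.885 kip/in (vertical).
Torsion M = P·e = 205 × 5.5 = 1127.5 kip·in.
Critical point at (x, y) = (3.25, 6.5) from centroid. f_tx = M·y/J = 11.44 kip/in; f_ty = M·x/J = 5.719 kip/in.
Resultant f_max = √[f_tx² + (f_v + f_ty)²] = √[11.44² + (7.885 + 5.719)²] = 17.77 kip/in.
Capacity per unit length: r_n/Ω = (1/2.0) × 0.6 × 90 × (0.707 × 0.75) = 14.32 kip/in.
17.77 > 14.32 → NOT adequate.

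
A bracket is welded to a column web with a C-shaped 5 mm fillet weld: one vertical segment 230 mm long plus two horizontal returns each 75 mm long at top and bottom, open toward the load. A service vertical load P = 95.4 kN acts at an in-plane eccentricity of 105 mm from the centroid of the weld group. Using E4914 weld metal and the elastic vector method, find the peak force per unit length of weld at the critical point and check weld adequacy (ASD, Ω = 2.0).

E49XX → F_EXX = 490 MPa.
Total weld length L_w = 380 mm. Treat welds as unit-width lines.
Centroid: x̄ = 2×75×37.5 / 380 = 14.8 mm from the vertical weld.
Polar moment about centroid: J = I_x + I_y = [230³/12 + 2×75×115²] + [230×14.8² + 2(75³/12 + 75×22.7²)] = 3196000 mm³.
Direct shear f_v = P/L_w = 95.4×10³ / 380 = 251.1 N/mm (vertical).
Torsion M = P·e = 95.4×10³ × 105 = 10017000 N·mm.
Critical point at (x, y) = (60.2, 115) from centroid. f_tx = M·y/J = 360.5 N/mm; f_ty = M·x/J = 188.7 N/mm.
Resultant f_max = √[f_tx² + (f_v + f_ty)²] = √[360.5² + (251.1 + 188.7)²] = 568.6 N/mm.
Capacity per unit length: r_n/Ω = (1/2.0) × 0.6 × 490 × (0.707 × 5) = 519.6 N/mm.
568.6 > 519.6 → NOT adequate.

f_max ≈ 569 N/mm; NOT adequate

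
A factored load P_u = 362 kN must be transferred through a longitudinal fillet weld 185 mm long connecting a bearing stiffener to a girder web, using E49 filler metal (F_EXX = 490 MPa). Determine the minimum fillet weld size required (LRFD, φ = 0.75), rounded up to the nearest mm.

Total weld length L = 185 mm.
Required throat t_e = P_u / (φ × 0.6 F_EXX × L) = 362 / (0.75 × 0.6 × 490 × 185 × 10⁻³) = 8.874 mm.
Required leg w = t_e / 0.707 = 12.55 mm → use 13 mm.

w = 13 mm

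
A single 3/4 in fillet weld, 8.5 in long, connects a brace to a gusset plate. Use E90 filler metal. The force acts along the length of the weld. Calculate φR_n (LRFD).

E90XX → F_EXX = 90 ksi.
Effective throat t_e = 0.707 × 0.75 = 0.5302 in.
Total length L = 8.5 in; A_we = 0.5302 × 8.5 = 4.507 in².
F_nw = 0.6 F_EXX = 0.6 × 90 = 54 ksi.
φR_n = 0.75 × 54 × 4.507 = 182.5 kips.

φR_n ≈ 183 kips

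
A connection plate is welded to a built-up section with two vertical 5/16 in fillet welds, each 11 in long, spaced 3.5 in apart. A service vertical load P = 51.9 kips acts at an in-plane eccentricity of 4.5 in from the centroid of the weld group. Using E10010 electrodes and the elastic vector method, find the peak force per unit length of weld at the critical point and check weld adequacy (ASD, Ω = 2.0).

E100XX → F_EXX = 100 ksi.
Total weld length L_w = 22 in. Treat welds as unit-width lines.
Polar moment about centroid: J = 2[d³/12 + d(b/2)²] = 2[11³/12 + 11×1.75²] = 289.2 in³.
Direct shear f_v = P/L_w = 51.9 / 22 = 2.359 kip/in (vertical).
Torsion M = P·e = 51.9 × 4.5 = 233.55 kip·in.
Critical point at (x, y) = (1.75, 5.5) from centroid. f_tx = M·y/J = 4.442 kip/in; f_ty = M·x/J = 1.413 kip/in.
Resultant f_max = √[f_tx² + (f_v + f_ty)²] = √[4.442² + (2.359 + 1.413)²] = 5.827 kip/in.
Capacity per unit length: r_n/Ω = (1/2.0) × 0.6 × 100 × (0.707 × 0.3125) = 6.628 kip/in.
5.827 ≤ 6.628 → adequate.

f_max ≈ 5.83 kip/in; adequate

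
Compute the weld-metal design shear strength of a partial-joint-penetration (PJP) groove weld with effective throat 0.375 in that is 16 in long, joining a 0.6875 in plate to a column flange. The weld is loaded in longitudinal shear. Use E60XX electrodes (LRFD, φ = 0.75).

E60XX → F_EXX = 60 ksi.
Effective throat (given) t_e = 0.375 in.
A_we = 0.375 × 16 = 6 in².
F_nw = 0.6 F_EXX = 36 ksi.
φR_n = 0.75 × 36 × 6 = 162 kips.

φR_n ≈ 162 kips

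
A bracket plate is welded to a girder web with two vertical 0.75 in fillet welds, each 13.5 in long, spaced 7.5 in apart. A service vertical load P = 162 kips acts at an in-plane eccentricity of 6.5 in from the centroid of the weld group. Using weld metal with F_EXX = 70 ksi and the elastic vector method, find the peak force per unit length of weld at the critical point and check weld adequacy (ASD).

Total weld length L_w = 27 in. Treat welds as unit-width lines.
Polar moment about centroid: J = 2[d³/12 + d(b/2)²] = 2[13.5³/12 + 13.5×3.75²] = 789.8 in³.
Direct shear f_v = P/L_w = 162 / 27 = 6 kip/in (vertical).
Torsion M = P·e = 162 × 6.5 = 1053 kip·in.
Critical point at (x, y) = (3.75, 6.75) from centroid. f_tx = M·y/J = 9 kip/in; f_ty = M·x/J = 5 kip/in.
Resultant f_max = √[f_tx² + (f_v + f_ty)²] = √[9² + (6 + 5)²] = 14.21 kip/in.
Capacity per unit length: r_n/Ω = (1/2.0) × 0.6 × 70 × (0.707 × 0.75) = 11.14 kip/in.
14.21 > 11.14 → NOT adequate.

f_max ≈ 14.2 kip/in; NOT adequate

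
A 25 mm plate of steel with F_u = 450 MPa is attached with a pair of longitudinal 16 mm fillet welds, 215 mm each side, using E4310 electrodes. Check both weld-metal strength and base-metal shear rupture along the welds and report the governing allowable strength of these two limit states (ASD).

R_n/Ω ≈ 627 kN (weld metal governs)

E43XX → F_EXX = 430 MPa.
t_e = 0.707 × 16 = 11.31 mm; L = 430 mm.
Weld metal: R_n/Ω = (1/2.0) × 0.6 × 430 × 11.31 × 430 × 10⁻³ = 627.5 kN.
Base metal (shear rupture): R_n/Ω = (1/2.0) × 0.6 × 450 × 25 × 430 × 10⁻³ = 1451 kN.
Governing: weld metal.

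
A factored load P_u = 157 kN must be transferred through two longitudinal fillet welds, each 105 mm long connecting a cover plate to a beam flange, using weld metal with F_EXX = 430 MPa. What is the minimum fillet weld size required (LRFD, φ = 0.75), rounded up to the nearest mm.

Total weld length L = 210 mm.
Required throat t_e = P_u / (φ × 0.6 F_EXX × L) = 157 / (0.75 × 0.6 × 430 × 210 × 10⁻³) = 3.864 mm.
Required leg w = t_e / 0.707 = 5.465 mm → use 6 mm.

w = 6 mm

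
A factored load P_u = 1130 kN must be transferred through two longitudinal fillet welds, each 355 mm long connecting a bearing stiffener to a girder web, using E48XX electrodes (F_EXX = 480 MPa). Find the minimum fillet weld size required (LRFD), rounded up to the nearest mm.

w = 11 mm

Total weld length L = 710 mm.
Required throat t_e = P_u / (φ × 0.6 F_EXX × L) = 1130 / (0.75 × 0.6 × 480 × 710 × 10⁻³) = 7.368 mm.
Required leg w = t_e / 0.707 = 10.42 mm → use 11 mm.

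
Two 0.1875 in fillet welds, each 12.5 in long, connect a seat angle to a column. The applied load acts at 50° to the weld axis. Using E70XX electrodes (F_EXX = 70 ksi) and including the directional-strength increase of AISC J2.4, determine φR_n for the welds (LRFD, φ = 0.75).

t_e = 0.707 × 0.1875 = 0.1326 in; A_we = 0.1326 × 25 = 3.314 in².
Directional factor: 1.0 + 0.5 sin^1.5(50°) = 1.335.
F_nw = 0.6 × 70 × 1.335 = 56.08 ksi.
φR_n = 0.75 × 56.08 × 3.314 = 139.4 kip.

φR_n ≈ 139 kip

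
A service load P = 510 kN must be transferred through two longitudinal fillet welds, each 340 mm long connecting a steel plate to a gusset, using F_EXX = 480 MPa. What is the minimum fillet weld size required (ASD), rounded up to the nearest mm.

Total weld length L = 680 mm.
Required throat t_e = P × Ω / (0.6 F_EXX × L) = 510 × 2.0 / (0.6 × 480 × 680 × 10⁻³) = 5.208 mm.
Required leg w = t_e / 0.707 = 7.367 mm → use 8 mm.

w = 8 mm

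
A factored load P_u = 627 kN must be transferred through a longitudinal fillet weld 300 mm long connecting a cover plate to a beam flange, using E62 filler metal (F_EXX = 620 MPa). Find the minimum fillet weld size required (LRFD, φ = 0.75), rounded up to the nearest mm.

Total weld length L = 300 mm.
Required throat t_e = P_u / (φ × 0.6 F_EXX × L) = 627 / (0.75 × 0.6 × 620 × 300 × 10⁻³) = 7.491 mm.
Required leg w = t_e / 0.707 = 10.6 mm → use 11 mm.

w = 11 mm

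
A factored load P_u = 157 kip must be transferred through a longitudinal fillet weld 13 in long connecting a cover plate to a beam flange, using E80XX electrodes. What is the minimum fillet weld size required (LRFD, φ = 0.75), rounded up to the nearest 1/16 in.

E80XX → F_EXX = 80 ksi.
Total weld length L = 13 in.
Required throat t_e = P_u / (φ × 0.6 F_EXX × L) = 157 / (0.75 × 0.6 × 80 × 13) = 0.3355 in.
Required leg w = t_e / 0.707 = 0.4745 in → use 1/2 in.

w = 1/2 in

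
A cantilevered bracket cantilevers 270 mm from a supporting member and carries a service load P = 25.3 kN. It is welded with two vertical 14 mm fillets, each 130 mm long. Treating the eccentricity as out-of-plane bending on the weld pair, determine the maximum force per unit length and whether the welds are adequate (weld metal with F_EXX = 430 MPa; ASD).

L_w = 2 × 130 = 260 mm; section modulus (unit throat) S = 2 × L²/6 = 5633 mm².
Direct shear f_v = P/L_w = 25.3×10³/260 = 97.31 N/mm.
Moment M = P × e = 25.3×10³ × 270 = 6831000 N·mm; bending f_b = M/S = 1213 N/mm.
f_max = √(f_v² + f_b²) = √(97.31² + 1213²) = 1217 N/mm.
r_n/Ω = (1/2.0) × 0.6 × 430 × (0.707 × 14) = 1277 N/mm → adequate.

f_max ≈ 1220 N/mm; adequate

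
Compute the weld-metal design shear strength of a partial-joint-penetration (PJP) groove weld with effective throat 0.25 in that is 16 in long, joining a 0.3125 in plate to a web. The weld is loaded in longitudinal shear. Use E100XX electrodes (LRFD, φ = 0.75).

E100XX → F_EXX = 100 ksi.
Effective throat (given) t_e = 0.25 in.
A_we = 0.25 × 16 = 4 in².
F_nw = 0.6 F_EXX = 60 ksi.
φR_n = 0.75 × 60 × 4 = 180 kips.

φR_n ≈ 180 kips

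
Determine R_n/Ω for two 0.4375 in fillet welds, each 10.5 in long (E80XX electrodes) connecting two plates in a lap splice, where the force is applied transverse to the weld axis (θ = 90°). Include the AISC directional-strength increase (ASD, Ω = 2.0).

R_n/Ω ≈ 234 kip

E80XX → F_EXX = 80 ksi.
t_e = 0.707 × 0.4375 = 0.3093 in; A_we = 0.3093 × 21 = 6.496 in².
Directional factor: 1.0 + 0.5 sin^1.5(90°) = 1.5.
F_nw = 0.6 × 80 × 1.5 = 72 ksi.
R_n/Ω = (72 × 6.496) / 2.0 = 233.8 kip.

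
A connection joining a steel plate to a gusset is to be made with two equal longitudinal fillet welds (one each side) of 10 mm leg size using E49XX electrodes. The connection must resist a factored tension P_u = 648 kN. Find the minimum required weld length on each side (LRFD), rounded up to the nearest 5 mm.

L = 210 mm on each side

E49XX → F_EXX = 490 MPa.
Throat t_e = 0.707 × 10 = 7.07 mm.
φr_n = 0.75 × 0.6 × 490 × 7.07 × 10⁻³ = 1.559 kN/mm.
L_req = P_u / φr_n = 648 / 1.559 = 415.7 mm total.
Per side: 415.7 / 2 = 207.8 mm.
Round up → use L = 210 mm on each side.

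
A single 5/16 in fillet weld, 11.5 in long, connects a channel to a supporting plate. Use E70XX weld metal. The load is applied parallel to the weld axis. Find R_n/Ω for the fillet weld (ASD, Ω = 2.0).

E70XX → F_EXX = 70 ksi.
Effective throat t_e = 0.707 × 0.3125 = 0.2209 in.
Total length L = 11.5 in; A_we = 0.2209 × 11.5 = 2.541 in².
F_nw = 0.6 F_EXX = 0.6 × 70 = 42 ksi.
R_n = 42 × 2.541 = 106.7 kips; R_n/Ω = 106.7/2.0 = 53.36 kips.

R_n/Ω ≈ 53.4 kips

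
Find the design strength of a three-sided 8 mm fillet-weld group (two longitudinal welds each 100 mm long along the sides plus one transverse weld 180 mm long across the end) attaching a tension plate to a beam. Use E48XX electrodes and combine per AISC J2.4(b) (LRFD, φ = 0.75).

E48XX → F_EXX = 480 MPa.
t_e = 0.707 × 8 = 5.656 mm.
R_nwl = 0.6 × 480 × 5.656 × 200 × 10⁻³ = 325.8 kN (longitudinal, 2 welds).
R_nwt = 0.6 × 480 × 5.656 × 180 × 10⁻³ = 293.2 kN (transverse, base value).
(i) R_nwl + R_nwt = 619 kN; (ii) 0.85 R_nwl + 1.5 R_nwt = 716.7 kN.
R_n = max = 716.7 kN [governs: (ii)]; φR_n = 537.5 kN.

φR_n ≈ 538 kN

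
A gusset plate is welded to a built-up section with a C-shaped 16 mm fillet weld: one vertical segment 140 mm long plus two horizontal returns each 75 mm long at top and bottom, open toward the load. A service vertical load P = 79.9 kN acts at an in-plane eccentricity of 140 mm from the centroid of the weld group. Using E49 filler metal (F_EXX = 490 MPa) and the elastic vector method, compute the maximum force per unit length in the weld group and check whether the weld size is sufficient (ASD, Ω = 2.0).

f_max ≈ 1070 N/mm; adequate

Total weld length L_w = 290 mm. Treat welds as unit-width lines.
Centroid: x̄ = 2×75×37.5 / 290 = 19.4 mm from the vertical weld.
Polar moment about centroid: J = I_x + I_y = [140³/12 + 2×75×70²] + [140×19.4² + 2(75³/12 + 75×18.1²)] = 1136000 mm³.
Direct shear f_v = P/L_w = 79.9×10³ / 290 = 275.5 N/mm (vertical).
Torsion M = P·e = 79.9×10³ × 140 = 11186000 N·mm.
Critical point at (x, y) = (55.6, 70) from centroid. f_tx = M·y/J = 689.4 N/mm; f_ty = M·x/J = 547.6 N/mm.
Resultant f_max = √[f_tx² + (f_v + f_ty)²] = √[689.4² + (275.5 + 547.6)²] = 1074 N/mm.
Capacity per unit length: r_n/Ω = (1/2.0) × 0.6 × 490 × (0.707 × 16) = 1663 N/mm.
1074 ≤ 1663 → adequate.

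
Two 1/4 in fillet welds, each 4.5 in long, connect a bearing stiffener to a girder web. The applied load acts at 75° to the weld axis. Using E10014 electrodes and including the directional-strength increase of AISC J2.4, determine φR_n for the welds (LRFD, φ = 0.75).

E100XX → F_EXX = 100 ksi.
t_e = 0.707 × 0.25 = 0.1767 in; A_we = 0.1767 × 9 = 1.591 in².
Directional factor: 1.0 + 0.5 sin^1.5(75°) = 1.475.
F_nw = 0.6 × 100 × 1.475 = 88.48 ksi.
φR_n = 0.75 × 88.48 × 1.591 = 105.6 kips.

φR_n ≈ 106 kips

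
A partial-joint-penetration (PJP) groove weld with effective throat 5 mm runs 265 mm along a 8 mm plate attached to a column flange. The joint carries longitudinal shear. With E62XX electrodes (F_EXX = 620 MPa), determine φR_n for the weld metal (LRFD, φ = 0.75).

Effective throat (given) t_e = 5 mm.
A_we = 5 × 265 = 1325 mm².
F_nw = 0.6 F_EXX = 372 MPa.
φR_n = 0.75 × 372 × 1325 × 10⁻³ = 369.7 kN.

φR_n ≈ 370 kN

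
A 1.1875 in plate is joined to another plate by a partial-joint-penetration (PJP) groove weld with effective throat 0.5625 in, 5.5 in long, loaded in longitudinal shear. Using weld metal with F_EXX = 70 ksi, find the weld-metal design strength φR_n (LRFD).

φR_n ≈ 97.5 kips

Effective throat (given) t_e = 0.5625 in.
A_we = 0.5625 × 5.5 = 3.094 in².
F_nw = 0.6 F_EXX = 42 ksi.
φR_n = 0.75 × 42 × 3.094 = 97.45 kips.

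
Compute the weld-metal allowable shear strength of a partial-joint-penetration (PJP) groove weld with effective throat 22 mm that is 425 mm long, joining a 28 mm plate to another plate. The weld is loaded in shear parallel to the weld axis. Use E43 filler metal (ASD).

E43XX → F_EXX = 430 MPa.
Effective throat (given) t_e = 22 mm.
A_we = 22 × 425 = 9350 mm².
F_nw = 0.6 F_EXX = 258 MPa.
R_n/Ω = (258 × 9350) / 2.0 × 10⁻³ = 1206 kN.

R_n/Ω ≈ 1210 kN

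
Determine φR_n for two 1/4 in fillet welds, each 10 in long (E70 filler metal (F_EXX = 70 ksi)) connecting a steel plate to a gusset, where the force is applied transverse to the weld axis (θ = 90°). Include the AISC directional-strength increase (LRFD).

t_e = 0.707 × 0.25 = 0.1767 in; A_we = 0.1767 × 20 = 3.535 in².
Directional factor: 1.0 + 0.5 sin^1.5(90°) = 1.5.
F_nw = 0.6 × 70 × 1.5 = 63 ksi.
φR_n = 0.75 × 63 × 3.535 = 167 kip.

φR_n ≈ 167 kip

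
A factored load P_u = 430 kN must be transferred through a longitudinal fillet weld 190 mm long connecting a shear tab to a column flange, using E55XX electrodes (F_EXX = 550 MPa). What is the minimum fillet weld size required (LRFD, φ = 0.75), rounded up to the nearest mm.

w = 13 mm

Total weld length L = 190 mm.
Required throat t_e = P_u / (φ × 0.6 F_EXX × L) = 430 / (0.75 × 0.6 × 550 × 190 × 10⁻³) = 9.144 mm.
Required leg w = t_e / 0.707 = 12.93 mm → use 13 mm.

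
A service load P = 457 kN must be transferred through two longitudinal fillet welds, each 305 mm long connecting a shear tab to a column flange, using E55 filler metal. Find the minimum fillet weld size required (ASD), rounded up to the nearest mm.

w = 7 mm

E55XX → F_EXX = 550 MPa.
Total weld length L = 610 mm.
Required throat t_e = P × Ω / (0.6 F_EXX × L) = 457 × 2.0 / (0.6 × 550 × 610 × 10⁻³) = 4.54 mm.
Required leg w = t_e / 0.707 = 6.422 mm → use 7 mm.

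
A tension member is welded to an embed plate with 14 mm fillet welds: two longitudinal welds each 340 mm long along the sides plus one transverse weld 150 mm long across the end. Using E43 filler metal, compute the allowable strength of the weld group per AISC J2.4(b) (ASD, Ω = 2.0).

R_n/Ω ≈ 1060 kN

E43XX → F_EXX = 430 MPa.
t_e = 0.707 × 14 = 9.898 mm.
R_nwl = 0.6 × 430 × 9.898 × 680 × 10⁻³ = 1737 kN (longitudinal, 2 welds).
R_nwt = 0.6 × 430 × 9.898 × 150 × 10⁻³ = 383.1 kN (transverse, base value).
(i) R_nwl + R_nwt = 2120 kN; (ii) 0.85 R_nwl + 1.5 R_nwt = 2051 kN.
R_n = max = 2120 kN [governs: (i)]; R_n/Ω = 1060 kN.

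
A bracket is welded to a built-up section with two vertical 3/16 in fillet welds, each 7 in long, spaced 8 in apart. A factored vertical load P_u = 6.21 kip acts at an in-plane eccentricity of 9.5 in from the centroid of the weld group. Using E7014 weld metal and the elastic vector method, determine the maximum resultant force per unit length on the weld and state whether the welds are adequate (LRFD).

f_max ≈ 1.48 kip/in; adequate

E70XX → F_EXX = 70 ksi.
Total weld length L_w = 14 in. Treat welds as unit-width lines.
Polar moment about centroid: J = 2[d³/12 + d(b/2)²] = 2[7³/12 + 7×4²] = 281.2 in³.
Direct shear f_v = P/L_w = 6.21 / 14 = 0.4436 kip/in (vertical).
Torsion M = P·e = 6.21 × 9.5 = 58.995 kip·in.
Critical point at (x, y) = (4, 3.5) from centroid. f_tx = M·y/J = 0.7344 kip/in; f_ty = M·x/J = 0.8393 kip/in.
Resultant f_max = √[f_tx² + (f_v + f_ty)²] = √[0.7344² + (0.4436 + 0.8393)²] = 1.478 kip/in.
Capacity per unit length: φr_n = 0.75 × 0.6 × 70 × (0.707 × 0.1875) = 4.176 kip/in.
1.478 ≤ 4.176 → adequate.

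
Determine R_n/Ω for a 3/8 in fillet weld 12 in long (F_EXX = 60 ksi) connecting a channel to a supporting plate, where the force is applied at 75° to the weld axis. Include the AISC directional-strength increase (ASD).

t_e = 0.707 × 0.375 = 0.2651 in; A_we = 0.2651 × 12 = 3.181 in².
Directional factor: 1.0 + 0.5 sin^1.5(75°) = 1.475.
F_nw = 0.6 × 60 × 1.475 = 53.09 ksi.
R_n/Ω = (53.09 × 3.181) / 2.0 = 84.45 kip.

R_n/Ω ≈ 84.4 kip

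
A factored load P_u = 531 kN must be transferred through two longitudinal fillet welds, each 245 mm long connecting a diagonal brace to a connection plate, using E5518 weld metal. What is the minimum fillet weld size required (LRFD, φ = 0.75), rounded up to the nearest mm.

E55XX → F_EXX = 550 MPa.
Total weld length L = 490 mm.
Required throat t_e = P_u / (φ × 0.6 F_EXX × L) = 531 / (0.75 × 0.6 × 550 × 490 × 10⁻³) = 4.378 mm.
Required leg w = t_e / 0.707 = 6.193 mm → use 7 mm.

w = 7 mm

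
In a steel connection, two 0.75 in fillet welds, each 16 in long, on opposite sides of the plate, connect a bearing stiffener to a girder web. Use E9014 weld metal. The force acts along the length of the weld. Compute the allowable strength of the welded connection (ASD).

E90XX → F_EXX = 90 ksi.
Effective throat t_e = 0.707 × 0.75 = 0.5302 in.
Total length L = 32 in; A_we = 0.5302 × 32 = 16.97 in².
F_nw = 0.6 F_EXX = 0.6 × 90 = 54 ksi.
R_n = 54 × 16.97 = 916.3 kip; R_n/Ω = 916.3/2.0 = 458.1 kip.

R_n/Ω ≈ 458 kip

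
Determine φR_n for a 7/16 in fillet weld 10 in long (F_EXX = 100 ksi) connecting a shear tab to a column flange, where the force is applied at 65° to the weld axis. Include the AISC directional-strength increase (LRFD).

t_e = 0.707 × 0.4375 = 0.3093 in; A_we = 0.3093 × 10 = 3.093 in².
Directional factor: 1.0 + 0.5 sin^1.5(65°) = 1.431.
F_nw = 0.6 × 100 × 1.431 = 85.88 ksi.
φR_n = 0.75 × 85.88 × 3.093 = 199.2 kips.

φR_n ≈ 199 kips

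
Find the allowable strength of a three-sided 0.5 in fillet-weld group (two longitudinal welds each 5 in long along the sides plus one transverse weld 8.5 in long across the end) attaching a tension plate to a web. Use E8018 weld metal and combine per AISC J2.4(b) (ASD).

E80XX → F_EXX = 80 ksi.
t_e = 0.707 × 0.5 = 0.3535 in.
R_nwl = 0.6 × 80 × 0.3535 × 10 = 169.7 kips (longitudinal, 2 welds).
R_nwt = 0.6 × 80 × 0.3535 × 8.5 = 144.2 kips (transverse, base value).
(i) R_nwl + R_nwt = 313.9 kips; (ii) 0.85 R_nwl + 1.5 R_nwt = 360.6 kips.
R_n = max = 360.6 kips [governs: (ii)]; R_n/Ω = 180.3 kips.

R_n/Ω ≈ 180 kips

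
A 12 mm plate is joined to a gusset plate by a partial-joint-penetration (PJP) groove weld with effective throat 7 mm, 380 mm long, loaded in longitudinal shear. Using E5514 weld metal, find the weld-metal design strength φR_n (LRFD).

φR_n ≈ 658 kN

E55XX → F_EXX = 550 MPa.
Effective throat (given) t_e = 7 mm.
A_we = 7 × 380 = 2660 mm².
F_nw = 0.6 F_EXX = 330 MPa.
φR_n = 0.75 × 330 × 2660 × 10⁻³ = 658.4 kN.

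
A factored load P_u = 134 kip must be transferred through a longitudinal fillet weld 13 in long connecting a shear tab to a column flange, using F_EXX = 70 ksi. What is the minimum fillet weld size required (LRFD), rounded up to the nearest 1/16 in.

Total weld length L = 13 in.
Required throat t_e = P_u / (φ × 0.6 F_EXX × L) = 134 / (0.75 × 0.6 × 70 × 13) = 0.3272 in.
Required leg w = t_e / 0.707 = 0.4628 in → use 1/2 in.

w = 1/2 in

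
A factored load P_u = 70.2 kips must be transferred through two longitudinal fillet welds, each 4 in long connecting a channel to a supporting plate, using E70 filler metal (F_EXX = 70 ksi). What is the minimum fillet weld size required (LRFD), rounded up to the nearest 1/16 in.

Total weld length L = 8 in.
Required throat t_e = P_u / (φ × 0.6 F_EXX × L) = 70.2 / (0.75 × 0.6 × 70 × 8) = 0.2786 in.
Required leg w = t_e / 0.707 = 0.394 in → use 7/16 in.

w = 7/16 in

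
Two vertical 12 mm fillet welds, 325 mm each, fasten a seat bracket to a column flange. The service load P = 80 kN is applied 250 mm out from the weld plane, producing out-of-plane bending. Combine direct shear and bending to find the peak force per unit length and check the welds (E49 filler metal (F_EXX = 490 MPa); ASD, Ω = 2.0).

f_max ≈ 581 N/mm; adequate

L_w = 2 × 325 = 650 mm; section modulus (unit throat) S = 2 × L²/6 = 35210 mm².
Direct shear f_v = P/L_w = 80×10³/650 = 123.1 N/mm.
Moment M = P × e = 80×10³ × 250 = 20000000 N·mm; bending f_b = M/S = 568 N/mm.
f_max = √(f_v² + f_b²) = √(123.1² + 568²) = 581.2 N/mm.
r_n/Ω = (1/2.0) × 0.6 × 490 × (0.707 × 12) = 1247 N/mm → adequate.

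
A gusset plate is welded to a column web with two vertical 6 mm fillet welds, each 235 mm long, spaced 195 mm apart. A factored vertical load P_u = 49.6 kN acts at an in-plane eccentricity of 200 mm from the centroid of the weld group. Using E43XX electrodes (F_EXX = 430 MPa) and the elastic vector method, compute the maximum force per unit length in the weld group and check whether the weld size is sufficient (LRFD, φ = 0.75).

f_max ≈ 307 N/mm; adequate

Total weld length L_w = 470 mm. Treat welds as unit-width lines.
Polar moment about centroid: J = 2[d³/12 + d(b/2)²] = 2[235³/12 + 235×97.5²] = 6631000 mm³.
Direct shear f_v = P/L_w = 49.6×10³ / 470 = 105.5 N/mm (vertical).
Torsion M = P·e = 49.6×10³ × 200 = 9920000 N·mm.
Critical point at (x, y) = (97.5, 117.5) from centroid. f_tx = M·y/J = 175.8 N/mm; f_ty = M·x/J = 145.9 N/mm.
Resultant f_max = √[f_tx² + (f_v + f_ty)²] = √[175.8² + (105.5 + 145.9)²] = 306.8 N/mm.
Capacity per unit length: φr_n = 0.75 × 0.6 × 430 × (0.707 × 6) = 820.8 N/mm.
306.8 ≤ 820.8 → adequate.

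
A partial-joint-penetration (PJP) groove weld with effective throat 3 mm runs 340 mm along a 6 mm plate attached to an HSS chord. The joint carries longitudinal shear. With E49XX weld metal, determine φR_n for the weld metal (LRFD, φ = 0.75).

E49XX → F_EXX = 490 MPa.
Effective throat (given) t_e = 3 mm.
A_we = 3 × 340 = 1020 mm².
F_nw = 0.6 F_EXX = 294 MPa.
φR_n = 0.75 × 294 × 1020 × 10⁻³ = 224.9 kN.

φR_n ≈ 225 kN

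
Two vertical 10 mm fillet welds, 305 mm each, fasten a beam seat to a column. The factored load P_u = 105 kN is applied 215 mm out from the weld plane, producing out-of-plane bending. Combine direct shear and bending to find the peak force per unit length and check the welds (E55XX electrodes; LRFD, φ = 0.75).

E55XX → F_EXX = 550 MPa.
L_w = 2 × 305 = 610 mm; section modulus (unit throat) S = 2 × L²/6 = 31010 mm².
Direct shear f_v = P/L_w = 105×10³/610 = 172.1 N/mm.
Moment M = P × e = 105×10³ × 215 = 22575000 N·mm; bending f_b = M/S = 728 N/mm.
f_max = √(f_v² + f_b²) = √(172.1² + 728²) = 748.1 N/mm.
φr_n = 0.75 × 0.6 × 550 × (0.707 × 10) = 1750 N/mm → adequate.

f_max ≈ 748 N/mm; adequate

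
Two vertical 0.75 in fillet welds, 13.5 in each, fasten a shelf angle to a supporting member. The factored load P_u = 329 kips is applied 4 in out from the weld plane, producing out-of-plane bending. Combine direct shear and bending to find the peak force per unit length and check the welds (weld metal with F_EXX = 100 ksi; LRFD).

L_w = 2 × 13.5 = 27 in; section modulus (unit throat) S = 2 × L²/6 = 60.75 in².
Direct shear f_v = P/L_w = 329/27 = 12.19 kip/in.
Moment M = P × e = 329 × 4 = 1316 kip·in; bending f_b = M/S = 21.66 kip/in.
f_max = √(f_v² + f_b²) = √(12.19² + 21.66²) = 24.85 kip/in.
φr_n = 0.75 × 0.6 × 100 × (0.707 × 0.75) = 23.86 kip/in → NOT adequate.

f_max ≈ 24.9 kip/in; NOT adequate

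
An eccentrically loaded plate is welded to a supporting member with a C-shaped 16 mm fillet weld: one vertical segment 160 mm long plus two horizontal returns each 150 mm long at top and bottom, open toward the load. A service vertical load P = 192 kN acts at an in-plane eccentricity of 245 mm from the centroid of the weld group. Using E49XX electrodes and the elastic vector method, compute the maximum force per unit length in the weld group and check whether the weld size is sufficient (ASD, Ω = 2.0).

f_max ≈ 2120 N/mm; NOT adequate

E49XX → F_EXX = 490 MPa.
Total weld length L_w = 460 mm. Treat welds as unit-width lines.
Centroid: x̄ = 2×150×75 / 460 = 48.91 mm from the vertical weld.
Polar moment about centroid: J = I_x + I_y = [160³/12 + 2×150×80²] + [160×48.91² + 2(150³/12 + 150×26.09²)] = 3411000 mm³.
Direct shear f_v = P/L_w = 192×10³ / 460 = 417.4 N/mm (vertical).
Torsion M = P·e = 192×10³ × 245 = 47040000 N·mm.
Critical point at (x, y) = (101.1, 80) from centroid. f_tx = M·y/J = 1103 N/mm; f_ty = M·x/J = 1394 N/mm.
Resultant f_max = √[f_tx² + (f_v + f_ty)²] = √[1103² + (417.4 + 1394)²] = 2121 N/mm.
Capacity per unit length: r_n/Ω = (1/2.0) × 0.6 × 490 × (0.707 × 16) = 1663 N/mm.
2121 > 1663 → NOT adequate.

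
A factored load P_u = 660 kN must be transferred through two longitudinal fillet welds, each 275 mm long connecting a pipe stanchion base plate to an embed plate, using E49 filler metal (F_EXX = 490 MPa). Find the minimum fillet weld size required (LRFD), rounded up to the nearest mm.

Total weld length L = 550 mm.
Required throat t_e = P_u / (φ × 0.6 F_EXX × L) = 660 / (0.75 × 0.6 × 490 × 550 × 10⁻³) = 5.442 mm.
Required leg w = t_e / 0.707 = 7.698 mm → use 8 mm.

w = 8 mm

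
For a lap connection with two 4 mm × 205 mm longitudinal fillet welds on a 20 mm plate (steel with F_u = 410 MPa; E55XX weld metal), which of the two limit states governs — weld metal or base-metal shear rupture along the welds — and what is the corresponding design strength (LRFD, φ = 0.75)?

φR_n ≈ 287 kN (weld metal governs)

E55XX → F_EXX = 550 MPa.
t_e = 0.707 × 4 = 2.828 mm; L = 410 mm.
Weld metal: φR_n = 0.75 × 0.6 × 550 × 2.828 × 410 × 10⁻³ = 287 kN.
Base metal (shear rupture): φR_n = 0.75 × 0.6 × 410 × 20 × 410 × 10⁻³ = 1513 kN.
Governing: weld metal.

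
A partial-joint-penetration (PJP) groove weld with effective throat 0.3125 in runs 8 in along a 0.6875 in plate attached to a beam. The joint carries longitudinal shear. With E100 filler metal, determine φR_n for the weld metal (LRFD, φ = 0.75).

φR_n ≈ 112 kip

E100XX → F_EXX = 100 ksi.
Effective throat (given) t_e = 0.3125 in.
A_we = 0.3125 × 8 = 2.5 in².
F_nw = 0.6 F_EXX = 60 ksi.
φR_n = 0.75 × 60 × 2.5 = 112.5 kip.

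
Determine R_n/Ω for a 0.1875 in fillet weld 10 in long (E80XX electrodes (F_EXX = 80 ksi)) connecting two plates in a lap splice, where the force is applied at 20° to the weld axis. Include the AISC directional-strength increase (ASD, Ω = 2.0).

R_n/Ω ≈ 35 kips

t_e = 0.707 × 0.1875 = 0.1326 in; A_we = 0.1326 × 10 = 1.326 in².
Directional factor: 1.0 + 0.5 sin^1.5(20°) = 1.1.
F_nw = 0.6 × 80 × 1.1 = 52.8 ksi.
R_n/Ω = (52.8 × 1.326) / 2.0 = 35 kips.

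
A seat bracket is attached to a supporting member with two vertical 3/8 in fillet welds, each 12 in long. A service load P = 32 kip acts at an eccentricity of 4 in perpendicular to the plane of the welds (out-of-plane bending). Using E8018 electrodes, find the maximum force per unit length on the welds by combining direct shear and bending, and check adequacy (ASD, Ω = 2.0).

f_max ≈ 2.98 kip/in; adequate

E80XX → F_EXX = 80 ksi.
L_w = 2 × 12 = 24 in; section modulus (unit throat) S = 2 × L²/6 = 48 in².
Direct shear f_v = P/L_w = 32/24 = 1.333 kip/in.
Moment M = P × e = 32 × 4 = 128 kip·in; bending f_b = M/S = 2.667 kip/in.
f_max = √(f_v² + f_b²) = √(1.333² + 2.667²) = 2.981 kip/in.
r_n/Ω = (1/2.0) × 0.6 × 80 × (0.707 × 0.375) = 6.363 kip/in → adequate.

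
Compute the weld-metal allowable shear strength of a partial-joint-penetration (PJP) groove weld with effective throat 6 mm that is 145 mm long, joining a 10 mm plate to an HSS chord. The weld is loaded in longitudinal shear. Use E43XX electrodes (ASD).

R_n/Ω ≈ 112 kN

E43XX → F_EXX = 430 MPa.
Effective throat (given) t_e = 6 mm.
A_we = 6 × 145 = 870 mm².
F_nw = 0.6 F_EXX = 258 MPa.
R_n/Ω = (258 × 870) / 2.0 × 10⁻³ = 112.2 kN.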